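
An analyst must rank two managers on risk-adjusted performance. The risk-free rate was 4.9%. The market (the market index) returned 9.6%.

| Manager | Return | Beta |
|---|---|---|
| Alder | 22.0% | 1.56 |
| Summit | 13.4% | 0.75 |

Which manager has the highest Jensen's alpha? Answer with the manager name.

Alder

Alder: α = 22.0% − [4.9% + 1.56 × (9.6% − 4.9%)] = 9.768
Summit: α = 13.4% − [4.9% + 0.75 × (9.6% − 4.9%)] = 4.975
Highest: Alder (9.768).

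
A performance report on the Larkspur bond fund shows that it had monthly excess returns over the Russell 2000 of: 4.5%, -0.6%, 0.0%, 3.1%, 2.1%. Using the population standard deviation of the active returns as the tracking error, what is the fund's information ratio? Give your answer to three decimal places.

0.957

Mean return r̄ = 9.10 / 5 = 1.8200%
Population std dev = √[18.0680 / 5] = 1.9009%
IR = r̄ / tracking error = 1.8200 / 1.9009 = 0.9574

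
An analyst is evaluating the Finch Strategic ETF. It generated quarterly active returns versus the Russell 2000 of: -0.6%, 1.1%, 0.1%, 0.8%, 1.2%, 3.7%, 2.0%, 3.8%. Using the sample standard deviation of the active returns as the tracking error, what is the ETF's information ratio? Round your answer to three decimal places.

r̄ = (-0.6 + 1.1 + 0.1 + 0.8 + 1.2 + 3.7 + 2 + 3.8) / 8 = 12.10 / 8 = 1.5125%
Σ(r − r̄)² = 17.4888; sample σ = √(17.4888/7) = 1.5806%
IR = r̄ / tracking error = 1.5125 / 1.5806 = 0.9569

0.957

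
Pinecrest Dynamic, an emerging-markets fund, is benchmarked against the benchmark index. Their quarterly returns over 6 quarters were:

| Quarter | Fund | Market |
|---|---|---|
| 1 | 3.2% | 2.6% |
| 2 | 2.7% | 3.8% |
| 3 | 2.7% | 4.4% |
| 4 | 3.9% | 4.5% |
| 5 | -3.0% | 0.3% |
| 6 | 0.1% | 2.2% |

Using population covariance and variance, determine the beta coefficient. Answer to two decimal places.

1.46

r̄p = 1.6000%,  r̄m = 2.9667%
Cov = Σ(rp − r̄p)(rm − r̄m) / 6 = 3.1417
Var(rm) = Σ(rm − r̄m)² / 6 = 2.1556
β = Cov / Var = 3.1417 / 2.1556 = 1.4575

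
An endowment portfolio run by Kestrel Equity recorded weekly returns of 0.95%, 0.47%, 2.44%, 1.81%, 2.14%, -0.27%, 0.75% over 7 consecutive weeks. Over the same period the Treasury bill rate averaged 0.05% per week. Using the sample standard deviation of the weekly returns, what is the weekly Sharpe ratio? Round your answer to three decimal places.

1.159

r̄ = (0.95 + 0.47 + 2.44 + 1.81 + 2.14 − 0.27 + 0.75) / 7 = 8.290 / 7 = 1.1843%
Sample std dev = √[5.7504 / 6] = 0.9790%
Sharpe = (r̄ − rf) / σ = (1.1843 − 0.05) / 0.9790 = 1.1343 / 0.9790 = 1.1586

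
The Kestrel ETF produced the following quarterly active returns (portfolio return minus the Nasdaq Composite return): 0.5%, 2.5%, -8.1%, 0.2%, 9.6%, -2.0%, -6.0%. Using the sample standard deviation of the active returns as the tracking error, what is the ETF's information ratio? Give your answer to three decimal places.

Mean return r̄ = -3.30 / 7 = -0.4714%
Sample σ = √[Σ(r − r̄)² / 6] = √[202.7543 / 6] = √33.7924 = 5.8131%
IR = r̄ / tracking error = -0.4714 / 5.8131 = -0.0811

-0.081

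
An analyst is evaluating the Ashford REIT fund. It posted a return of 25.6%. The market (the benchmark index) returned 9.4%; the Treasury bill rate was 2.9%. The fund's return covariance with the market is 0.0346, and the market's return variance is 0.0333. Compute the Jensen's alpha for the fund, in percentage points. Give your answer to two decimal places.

15.95

β = Cov / Var = 0.0346 / 0.0333 = 1.0390
E[R] = Rf + β(Rm − Rf) = 2.9% + 1.0390 × (9.4% − 2.9%) = 9.6535%
α = Rp − E[R] = 25.6% − 9.6535% = 15.9465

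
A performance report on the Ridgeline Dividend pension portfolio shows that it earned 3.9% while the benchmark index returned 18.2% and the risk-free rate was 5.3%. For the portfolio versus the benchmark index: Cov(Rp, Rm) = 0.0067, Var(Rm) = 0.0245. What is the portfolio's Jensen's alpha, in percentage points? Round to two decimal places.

β = Cov / Var = 0.0067 / 0.0245 = 0.2735
E[R] = Rf + β(Rm − Rf) = 5.3% + 0.2735 × (18.2% − 5.3%) = 8.8282%
α = Rp − E[R] = 3.9% − 8.8282% = -4.9282

-4.93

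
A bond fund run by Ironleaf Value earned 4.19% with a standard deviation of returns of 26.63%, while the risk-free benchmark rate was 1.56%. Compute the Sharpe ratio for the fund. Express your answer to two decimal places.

0.10

Sharpe = (Rp − Rf) / σp = (4.19% − 1.56%) / 26.63% = 2.63% / 26.63% = 0.0988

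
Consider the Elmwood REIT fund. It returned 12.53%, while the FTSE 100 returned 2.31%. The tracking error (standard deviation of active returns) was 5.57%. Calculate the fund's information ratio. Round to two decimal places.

IR = (Rp − Rb) / TE = (12.53% − 2.31%) / 5.57% = 10.22% / 5.57% = 1.8348

1.83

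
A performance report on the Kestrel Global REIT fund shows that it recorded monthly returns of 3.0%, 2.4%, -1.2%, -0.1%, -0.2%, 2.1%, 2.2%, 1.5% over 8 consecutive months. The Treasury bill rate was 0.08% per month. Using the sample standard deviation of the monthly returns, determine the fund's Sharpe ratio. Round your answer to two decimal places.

r̄ = (3 + 2.4 − 1.2 − 0.1 − 0.2 + 2.1 + 2.2 + 1.5) / 8 = 1.2125%
Σ(r − r̄)² = 15.9888; sample σ = √(15.9888/7) = 1.5113%
Sharpe = (r̄ − rf) / σ = (1.2125 − 0.08) / 1.5113 = 1.1325 / 1.5113 = 0.7494

0.75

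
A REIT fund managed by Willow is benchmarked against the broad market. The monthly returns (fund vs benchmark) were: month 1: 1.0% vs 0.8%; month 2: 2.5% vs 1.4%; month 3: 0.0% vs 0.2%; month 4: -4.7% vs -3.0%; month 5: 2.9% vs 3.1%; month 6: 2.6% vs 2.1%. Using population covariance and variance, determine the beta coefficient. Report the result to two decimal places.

1.34

r̄p = 0.7167%,  r̄m = 0.7667%
Cov = Σ(rp − r̄p)(rm − r̄m) / 6 = 4.9256
Var(rm) = Σ(rm − r̄m)² / 6 = 3.6889
β = Cov / Var = 4.9256 / 3.6889 = 1.3352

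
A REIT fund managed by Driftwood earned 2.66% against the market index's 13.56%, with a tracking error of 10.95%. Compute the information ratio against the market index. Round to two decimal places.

-1.00

IR = (Rp − Rb) / TE = (2.66% − 13.56%) / 10.95% = -10.90% / 10.95% = -0.9954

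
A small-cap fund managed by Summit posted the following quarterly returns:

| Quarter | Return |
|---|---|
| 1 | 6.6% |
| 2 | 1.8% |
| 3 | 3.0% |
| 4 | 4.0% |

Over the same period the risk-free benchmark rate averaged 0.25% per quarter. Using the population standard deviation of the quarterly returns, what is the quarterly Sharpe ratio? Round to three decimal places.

2.036

r̄ = (6.6 + 1.8 + 3 + 4) / 4 = 15.40 / 4 = 3.8500%
Σ(r − r̄)² = (6.6 − 3.8500)² + (1.8 − 3.8500)² + … = 12.5100
σ = √[12.5100 / 4] = 1.7685%
Sharpe = (r̄ − rf) / σ = (3.8500 − 0.25) / 1.7685 = 3.6000 / 1.7685 = 2.0356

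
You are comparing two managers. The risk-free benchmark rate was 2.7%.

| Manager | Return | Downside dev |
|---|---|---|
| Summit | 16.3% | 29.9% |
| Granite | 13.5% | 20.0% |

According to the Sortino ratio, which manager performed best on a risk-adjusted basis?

Granite

Summit: Sortino ratio = (16.3% − 2.7%) / 29.9% = 0.455
Granite: Sortino ratio = (13.5% − 2.7%) / 20.0% = 0.540
Highest: Granite (0.540).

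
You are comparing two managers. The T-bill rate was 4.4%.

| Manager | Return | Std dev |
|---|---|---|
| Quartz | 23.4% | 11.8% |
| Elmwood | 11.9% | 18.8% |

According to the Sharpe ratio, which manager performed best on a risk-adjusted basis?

Quartz

Quartz: Sharpe ratio = (23.4% − 4.4%) / 11.8% = 1.610
Elmwood: Sharpe ratio = (11.9% − 4.4%) / 18.8% = 0.399
Highest: Quartz (1.610).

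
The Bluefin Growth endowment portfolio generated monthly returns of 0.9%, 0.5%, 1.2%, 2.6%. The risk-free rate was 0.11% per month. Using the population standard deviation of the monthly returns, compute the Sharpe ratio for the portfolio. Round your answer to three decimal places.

μ = (0.9 + 0.5 + 1.2 + 2.6) / 4 = 1.3000%
Σ(r − μ)² = (0.9 − 1.3000)² + (0.5 − 1.3000)² + (1.2 − 1.3000)² + … = 2.5000
σ = √[2.5000 / 4] = 0.7906%
Sharpe = (μ − rf) / σ = (1.3000 − 0.11) / 0.7906 = 1.1900 / 0.7906 = 1.5052

1.505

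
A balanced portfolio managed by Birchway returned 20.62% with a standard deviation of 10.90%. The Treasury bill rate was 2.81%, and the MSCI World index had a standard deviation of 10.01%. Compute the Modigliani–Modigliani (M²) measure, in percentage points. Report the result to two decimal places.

19.17

Sharpe = (Rp − Rf) / σp = (20.62% − 2.81%) / 10.90% = 1.6339
M² = Rf + Sharpe × σm = 2.81% + 1.6339 × 10.01% = 19.1653%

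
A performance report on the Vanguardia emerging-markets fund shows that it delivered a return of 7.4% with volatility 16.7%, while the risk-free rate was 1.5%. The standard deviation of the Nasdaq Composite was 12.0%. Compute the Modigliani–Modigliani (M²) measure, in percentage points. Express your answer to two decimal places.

Sharpe = (Rp − Rf) / σp = (7.4% − 1.5%) / 16.7% = 0.3533
M² = Rf + Sharpe × σm = 1.5% + 0.3533 × 12.0% = 5.7396%

5.74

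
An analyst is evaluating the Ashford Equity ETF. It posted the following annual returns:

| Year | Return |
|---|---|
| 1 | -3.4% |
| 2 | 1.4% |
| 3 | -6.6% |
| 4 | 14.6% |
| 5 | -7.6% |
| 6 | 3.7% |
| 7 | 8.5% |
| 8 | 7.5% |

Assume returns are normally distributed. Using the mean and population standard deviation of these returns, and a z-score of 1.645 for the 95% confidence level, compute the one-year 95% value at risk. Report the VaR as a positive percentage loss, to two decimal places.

9.79

μ = (-3.4 + 1.4 − 6.6 + 14.6 − 7.6 + 3.7 + 8.5 + 7.5) / 8 = 18.10 / 8 = 2.2625%
Population σ = √[Σ(r − μ)² / 8] = √[429.2388 / 8] = √53.6549 = 7.3250%
VaR = −(μ − z·σ) = −(2.2625 − 1.645 × 7.3250) = −(-9.7871) = 9.7871%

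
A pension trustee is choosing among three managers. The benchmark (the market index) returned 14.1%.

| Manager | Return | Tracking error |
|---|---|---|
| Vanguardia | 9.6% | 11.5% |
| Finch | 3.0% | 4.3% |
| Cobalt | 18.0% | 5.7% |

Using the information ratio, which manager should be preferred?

Vanguardia: IR = (9.6% − 14.1%) / 11.5% = -0.391
Finch: IR = (3.0% − 14.1%) / 4.3% = -2.581
Cobalt: IR = (18.0% − 14.1%) / 5.7% = 0.684
Highest: Cobalt (0.684).

Cobalt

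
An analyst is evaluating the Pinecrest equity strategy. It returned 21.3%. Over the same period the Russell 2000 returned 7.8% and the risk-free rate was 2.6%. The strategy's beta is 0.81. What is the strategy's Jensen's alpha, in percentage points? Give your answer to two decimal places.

14.49

CAPM expected return = Rf + β(Rm − Rf) = 2.6% + 0.81 × (7.8% − 2.6%) = 2.6 + 0.81 × 5.20 = 6.8120%
Jensen's α = Rp − E[R] = 21.3% − 6.8120% = 14.4880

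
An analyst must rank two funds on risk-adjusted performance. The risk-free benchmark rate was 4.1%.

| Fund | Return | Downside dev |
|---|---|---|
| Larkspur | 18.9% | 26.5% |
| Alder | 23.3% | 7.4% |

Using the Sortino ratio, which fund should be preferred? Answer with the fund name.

Alder

Larkspur: Sortino ratio = (18.9% − 4.1%) / 26.5% = 0.558
Alder: Sortino ratio = (23.3% − 4.1%) / 7.4% = 2.595
Highest: Alder (2.595).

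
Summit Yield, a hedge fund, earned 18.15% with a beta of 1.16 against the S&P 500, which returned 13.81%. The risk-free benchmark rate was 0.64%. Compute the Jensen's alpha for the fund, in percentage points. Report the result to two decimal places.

2.23

CAPM expected return = Rf + β(Rm − Rf) = 0.64% + 1.16 × (13.81% − 0.64%) = 0.64 + 1.16 × 13.17 = 15.9172%
Jensen's α = Rp − E[R] = 18.15% − 15.9172% = 2.2328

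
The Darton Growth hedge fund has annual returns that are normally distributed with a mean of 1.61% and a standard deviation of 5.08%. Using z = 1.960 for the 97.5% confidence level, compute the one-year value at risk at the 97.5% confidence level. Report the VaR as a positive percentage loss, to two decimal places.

8.35

VaR (as % loss) = −(μ − z·σ) = −(1.61% − 1.960 × 5.08%) = −(-8.3468%) = 8.3468%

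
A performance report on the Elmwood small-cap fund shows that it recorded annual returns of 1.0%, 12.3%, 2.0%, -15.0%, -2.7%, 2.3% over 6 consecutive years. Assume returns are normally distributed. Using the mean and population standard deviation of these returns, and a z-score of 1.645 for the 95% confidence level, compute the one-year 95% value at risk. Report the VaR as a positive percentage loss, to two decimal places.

13.34

r̄ = (1 + 12.3 + 2 − 15 − 2.7 + 2.3) / 6 = -0.10 / 6 = -0.0167%
Population σ = √[Σ(r − r̄)² / 6] = √[393.8683 / 6] = √65.6447 = 8.1021%
VaR = −(r̄ − z·σ) = −(-0.0167 − 1.645 × 8.1021) = −(-13.3447) = 13.3447%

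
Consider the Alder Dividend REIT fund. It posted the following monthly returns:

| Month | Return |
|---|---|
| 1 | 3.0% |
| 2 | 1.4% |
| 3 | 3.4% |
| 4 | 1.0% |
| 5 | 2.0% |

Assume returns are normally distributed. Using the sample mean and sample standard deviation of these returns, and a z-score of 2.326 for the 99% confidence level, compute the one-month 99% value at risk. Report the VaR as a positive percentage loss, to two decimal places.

r̄ = (3 + 1.4 + 3.4 + 1 + 2) / 5 = 2.1600%
Sample σ = √[Σ(r − r̄)² / 4] = √[4.1920 / 4] = √1.0480 = 1.0237%
VaR = −(r̄ − z·σ) = −(2.1600 − 2.326 × 1.0237) = −(-0.2211) = 0.2211%

0.22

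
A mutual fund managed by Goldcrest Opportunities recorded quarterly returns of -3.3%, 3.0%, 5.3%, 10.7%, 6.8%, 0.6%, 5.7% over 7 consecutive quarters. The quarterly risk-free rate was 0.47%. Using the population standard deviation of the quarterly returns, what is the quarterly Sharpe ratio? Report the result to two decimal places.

0.87

r̄ = (-3.3 + 3 + 5.3 + 10.7 + 6.8 + 0.6 + 5.7) / 7 = 28.80 / 7 = 4.1143%
Population σ = √[Σ(r − r̄)² / 7] = √[123.0686 / 7] = √17.5812 = 4.1930%
Sharpe = (r̄ − rf) / σ = (4.1143 − 0.47) / 4.1930 = 3.6443 / 4.1930 = 0.8691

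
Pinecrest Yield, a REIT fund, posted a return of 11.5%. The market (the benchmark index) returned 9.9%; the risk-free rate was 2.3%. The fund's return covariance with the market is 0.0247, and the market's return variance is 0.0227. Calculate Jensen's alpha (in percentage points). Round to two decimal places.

0.93

β = Cov / Var = 0.0247 / 0.0227 = 1.0881
E[R] = Rf + β(Rm − Rf) = 2.3% + 1.0881 × (9.9% − 2.3%) = 10.5696%
α = Rp − E[R] = 11.5% − 10.5696% = 0.9304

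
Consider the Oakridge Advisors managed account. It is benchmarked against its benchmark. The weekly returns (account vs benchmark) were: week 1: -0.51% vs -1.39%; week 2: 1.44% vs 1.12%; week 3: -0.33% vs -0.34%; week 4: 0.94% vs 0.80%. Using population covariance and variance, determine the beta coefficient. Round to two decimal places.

r̄p = 0.3850%,  r̄m = 0.0475%
Cov = Σ(rp − r̄p)(rm − r̄m) / 4 = 0.7782
Var(rm) = Σ(rm − r̄m)² / 4 = 0.9833
β = Cov / Var = 0.7782 / 0.9833 = 0.7914

0.79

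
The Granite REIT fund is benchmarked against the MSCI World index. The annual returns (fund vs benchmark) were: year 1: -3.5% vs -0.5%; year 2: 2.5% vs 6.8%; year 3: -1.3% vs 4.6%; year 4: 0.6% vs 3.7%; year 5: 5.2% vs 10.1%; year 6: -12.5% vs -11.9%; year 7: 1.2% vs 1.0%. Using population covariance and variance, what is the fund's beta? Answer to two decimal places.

r̄p = -1.1143%,  r̄m = 1.9714%
Cov = Σ(rp − r̄p)(rm − r̄m) / 7 = 33.2624
Var(rm) = Σ(rm − r̄m)² / 7 = 42.6792
β = Cov / Var = 33.2624 / 42.6792 = 0.7794

0.78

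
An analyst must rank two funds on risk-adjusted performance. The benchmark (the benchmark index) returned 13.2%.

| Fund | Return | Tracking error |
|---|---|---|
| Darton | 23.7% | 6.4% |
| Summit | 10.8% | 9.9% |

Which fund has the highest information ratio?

Darton: IR = (23.7% − 13.2%) / 6.4% = 1.641
Summit: IR = (10.8% − 13.2%) / 9.9% = -0.242
Highest: Darton (1.641).

Darton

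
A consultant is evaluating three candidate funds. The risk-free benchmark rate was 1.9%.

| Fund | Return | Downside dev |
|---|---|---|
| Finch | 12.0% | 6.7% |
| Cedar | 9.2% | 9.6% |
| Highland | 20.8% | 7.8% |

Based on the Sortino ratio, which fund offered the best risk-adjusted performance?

Finch: Sortino ratio = (12.0% − 1.9%) / 6.7% = 1.507
Cedar: Sortino ratio = (9.2% − 1.9%) / 9.6% = 0.760
Highland: Sortino ratio = (20.8% − 1.9%) / 7.8% = 2.423
Highest: Highland (2.423).

Highland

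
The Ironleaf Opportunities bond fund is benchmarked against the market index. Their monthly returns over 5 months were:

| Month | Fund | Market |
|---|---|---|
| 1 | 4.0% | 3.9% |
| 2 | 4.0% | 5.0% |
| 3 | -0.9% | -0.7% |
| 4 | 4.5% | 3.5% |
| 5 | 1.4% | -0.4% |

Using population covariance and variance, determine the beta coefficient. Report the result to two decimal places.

r̄p = 2.6000%,  r̄m = 2.2600%
Cov = Σ(rp − r̄p)(rm − r̄m) / 5 = 4.4080
Var(rm) = Σ(rm − r̄m)² / 5 = 5.5144
β = Cov / Var = 4.4080 / 5.5144 = 0.7994

0.80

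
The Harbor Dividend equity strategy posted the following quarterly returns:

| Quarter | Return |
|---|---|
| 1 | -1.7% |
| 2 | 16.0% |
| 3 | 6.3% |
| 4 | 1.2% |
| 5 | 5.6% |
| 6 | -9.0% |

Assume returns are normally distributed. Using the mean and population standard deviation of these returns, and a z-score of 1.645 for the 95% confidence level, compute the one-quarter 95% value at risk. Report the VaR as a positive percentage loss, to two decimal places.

9.60

r̄ = (-1.7 + 16 + 6.3 + 1.2 + 5.6 − 9) / 6 = 3.0667%
Σ(r − r̄)² = 355.9533; population σ = √(355.9533/6) = 7.7023%
VaR = −(r̄ − z·σ) = −(3.0667 − 1.645 × 7.7023) = −(-9.6036) = 9.6036%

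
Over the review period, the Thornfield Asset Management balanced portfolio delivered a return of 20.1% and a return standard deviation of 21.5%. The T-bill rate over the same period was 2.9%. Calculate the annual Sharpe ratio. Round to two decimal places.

0.80

Sharpe = (Rp − Rf) / σp = (20.1% − 2.9%) / 21.5% = 17.20% / 21.5% = 0.8000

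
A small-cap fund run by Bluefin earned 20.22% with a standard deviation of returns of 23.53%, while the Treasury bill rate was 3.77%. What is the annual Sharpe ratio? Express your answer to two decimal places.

Sharpe = (Rp − Rf) / σp = (20.22% − 3.77%) / 23.53% = 16.45% / 23.53% = 0.6991

0.70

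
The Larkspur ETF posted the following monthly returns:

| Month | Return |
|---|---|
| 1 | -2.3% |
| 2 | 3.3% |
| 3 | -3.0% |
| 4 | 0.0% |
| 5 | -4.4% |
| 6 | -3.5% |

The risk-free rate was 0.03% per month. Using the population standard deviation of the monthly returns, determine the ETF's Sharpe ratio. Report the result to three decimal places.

Mean return r̄ = -9.90 / 6 = -1.6500%
Population σ = √[Σ(r − r̄)² / 6] = √[40.4550 / 6] = √6.7425 = 2.5966%
Sharpe = (r̄ − rf) / σ = (-1.6500 − 0.03) / 2.5966 = -1.6800 / 2.5966 = -0.6470

-0.647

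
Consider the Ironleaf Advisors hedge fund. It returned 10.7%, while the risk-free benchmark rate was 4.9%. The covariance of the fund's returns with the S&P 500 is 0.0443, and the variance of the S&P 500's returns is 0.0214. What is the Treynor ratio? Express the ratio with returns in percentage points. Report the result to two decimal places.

2.80

β = Cov / Var = 0.0443 / 0.0214 = 2.0701
Treynor = (Rp − Rf) / β = (10.7% − 4.9%) / 2.0701 = 5.80 / 2.0701 = 2.8018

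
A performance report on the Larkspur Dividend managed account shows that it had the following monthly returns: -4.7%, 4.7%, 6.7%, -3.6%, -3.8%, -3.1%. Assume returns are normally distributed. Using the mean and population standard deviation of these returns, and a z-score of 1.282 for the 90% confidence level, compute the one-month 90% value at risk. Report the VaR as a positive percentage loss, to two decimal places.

6.45

Mean return r̄ = -3.80 / 6 = -0.6333%
Σ(r − r̄)² = (-4.7 − (-0.6333))² + (4.7 − (-0.6333))² + … = 123.6733
population σ = √(123.6733 / 6) = √20.6122 = 4.5401%
VaR = −(r̄ − z·σ) = −(-0.6333 − 1.282 × 4.5401) = −(-6.4537) = 6.4537%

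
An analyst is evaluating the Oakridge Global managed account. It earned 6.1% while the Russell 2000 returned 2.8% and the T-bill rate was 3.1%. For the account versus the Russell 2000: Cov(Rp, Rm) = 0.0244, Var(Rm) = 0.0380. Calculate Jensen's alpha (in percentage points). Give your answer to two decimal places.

β = Cov / Var = 0.0244 / 0.0380 = 0.6421
E[R] = Rf + β(Rm − Rf) = 3.1% + 0.6421 × (2.8% − 3.1%) = 2.9074%
α = Rp − E[R] = 6.1% − 2.9074% = 3.1926

3.19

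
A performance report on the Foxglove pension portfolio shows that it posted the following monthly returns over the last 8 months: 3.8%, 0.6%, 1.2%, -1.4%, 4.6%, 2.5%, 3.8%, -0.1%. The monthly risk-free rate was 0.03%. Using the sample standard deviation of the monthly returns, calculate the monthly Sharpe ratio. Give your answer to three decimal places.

r̄ = (3.8 + 0.6 + 1.2 − 1.4 + 4.6 + 2.5 + 3.8 − 0.1) / 8 = 1.8750%
Σ(r − r̄)² = 31.9350; sample σ = √(31.9350/7) = 2.1359%
Sharpe = (r̄ − rf) / σ = (1.8750 − 0.03) / 2.1359 = 1.8450 / 2.1359 = 0.8638

0.864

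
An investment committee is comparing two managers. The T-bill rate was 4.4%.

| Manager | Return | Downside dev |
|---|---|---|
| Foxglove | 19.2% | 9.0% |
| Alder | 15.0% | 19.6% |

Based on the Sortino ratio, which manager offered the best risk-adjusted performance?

Foxglove

Foxglove: Sortino ratio = (19.2% − 4.4%) / 9.0% = 1.644
Alder: Sortino ratio = (15.0% − 4.4%) / 19.6% = 0.541
Highest: Foxglove (1.644).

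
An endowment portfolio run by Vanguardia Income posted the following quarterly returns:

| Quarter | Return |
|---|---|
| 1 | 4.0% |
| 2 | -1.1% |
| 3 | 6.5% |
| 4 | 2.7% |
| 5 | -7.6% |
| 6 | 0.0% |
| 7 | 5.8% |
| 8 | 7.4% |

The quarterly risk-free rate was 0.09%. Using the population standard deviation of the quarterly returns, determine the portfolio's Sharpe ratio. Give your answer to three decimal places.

Mean return r̄ = 17.70 / 8 = 2.2125%
Population σ = √[Σ(r − r̄)² / 8] = √[173.7488 / 8] = √21.7186 = 4.6603%
Sharpe = (r̄ − rf) / σ = (2.2125 − 0.09) / 4.6603 = 2.1225 / 4.6603 = 0.4554

0.455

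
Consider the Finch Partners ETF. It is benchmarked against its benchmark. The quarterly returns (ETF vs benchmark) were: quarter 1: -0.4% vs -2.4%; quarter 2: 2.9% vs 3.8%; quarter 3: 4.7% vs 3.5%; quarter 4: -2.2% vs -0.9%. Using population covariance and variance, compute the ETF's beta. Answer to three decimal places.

r̄p = 1.2500%,  r̄m = 1.0000%
Cov = Σ(rp − r̄p)(rm − r̄m) / 4 = 6.3525
Var(rm) = Σ(rm − r̄m)² / 4 = 7.3150
β = Cov / Var = 6.3525 / 7.3150 = 0.8684

0.868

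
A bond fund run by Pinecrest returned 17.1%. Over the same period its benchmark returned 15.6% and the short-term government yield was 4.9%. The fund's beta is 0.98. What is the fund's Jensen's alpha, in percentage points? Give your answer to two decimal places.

CAPM expected return = Rf + β(Rm − Rf) = 4.9% + 0.98 × (15.6% − 4.9%) = 4.9 + 0.98 × 10.70 = 15.3860%
Jensen's α = Rp − E[R] = 17.1% − 15.3860% = 1.7140

1.71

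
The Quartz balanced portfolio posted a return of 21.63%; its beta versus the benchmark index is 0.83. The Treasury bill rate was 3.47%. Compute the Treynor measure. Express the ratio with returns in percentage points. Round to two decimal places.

21.88

Treynor = (Rp − Rf) / β = (21.63% − 3.47%) / 0.83 = 18.16 / 0.83 = 21.8795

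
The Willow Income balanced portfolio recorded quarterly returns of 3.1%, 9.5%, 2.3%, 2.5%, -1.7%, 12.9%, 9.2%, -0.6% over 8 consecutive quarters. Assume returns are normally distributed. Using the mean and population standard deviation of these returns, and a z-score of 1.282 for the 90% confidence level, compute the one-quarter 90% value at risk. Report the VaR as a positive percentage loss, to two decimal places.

Mean return μ = 37.20 / 8 = 4.6500%
Population std dev = √[192.7200 / 8] = 4.9082%
VaR = −(μ − z·σ) = −(4.6500 − 1.282 × 4.9082) = −(-1.6423) = 1.6423%

1.64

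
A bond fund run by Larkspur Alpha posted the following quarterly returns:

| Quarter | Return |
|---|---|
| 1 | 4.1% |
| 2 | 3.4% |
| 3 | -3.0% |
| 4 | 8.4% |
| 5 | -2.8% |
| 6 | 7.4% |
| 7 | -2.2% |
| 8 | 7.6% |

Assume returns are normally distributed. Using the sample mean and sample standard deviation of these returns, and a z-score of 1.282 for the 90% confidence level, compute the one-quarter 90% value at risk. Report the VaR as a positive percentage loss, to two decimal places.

3.41

Mean return μ = 22.90 / 8 = 2.8625%
Σ(r − μ)² = (4.1 − 2.8625)² + (3.4 − 2.8625)² + … = 167.5788
sample σ = √(167.5788 / 7) = √23.9398 = 4.8928%
VaR = −(μ − z·σ) = −(2.8625 − 1.282 × 4.8928) = −(-3.4101) = 3.4101%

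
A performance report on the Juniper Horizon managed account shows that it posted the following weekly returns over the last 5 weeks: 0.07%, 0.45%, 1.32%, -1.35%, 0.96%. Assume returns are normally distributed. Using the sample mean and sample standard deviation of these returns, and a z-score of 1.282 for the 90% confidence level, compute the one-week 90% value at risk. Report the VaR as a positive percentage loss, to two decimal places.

1.04

μ = (0.07 + 0.45 + 1.32 − 1.35 + 0.96) / 5 = 0.2900%
Sample std dev = √[4.2734 / 4] = 1.0336%
VaR = −(μ − z·σ) = −(0.2900 − 1.282 × 1.0336) = −(-1.0351) = 1.0351%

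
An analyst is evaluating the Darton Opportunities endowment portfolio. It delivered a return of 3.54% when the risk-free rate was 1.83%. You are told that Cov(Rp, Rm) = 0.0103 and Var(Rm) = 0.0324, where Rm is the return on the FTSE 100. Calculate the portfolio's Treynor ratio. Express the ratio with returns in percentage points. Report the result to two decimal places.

β = Cov / Var = 0.0103 / 0.0324 = 0.3179
Treynor = (Rp − Rf) / β = (3.54% − 1.83%) / 0.3179 = 1.71 / 0.3179 = 5.3791

5.38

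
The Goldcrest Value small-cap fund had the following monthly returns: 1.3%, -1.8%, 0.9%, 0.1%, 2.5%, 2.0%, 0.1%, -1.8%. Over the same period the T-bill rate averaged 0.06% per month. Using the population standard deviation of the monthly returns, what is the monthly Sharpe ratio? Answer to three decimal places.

Mean return r̄ = 3.30 / 8 = 0.4125%
Σ(r − r̄)² = 17.8888; population σ = √(17.8888/8) = 1.4954%
Sharpe = (r̄ − rf) / σ = (0.4125 − 0.06) / 1.4954 = 0.3525 / 1.4954 = 0.2357

0.236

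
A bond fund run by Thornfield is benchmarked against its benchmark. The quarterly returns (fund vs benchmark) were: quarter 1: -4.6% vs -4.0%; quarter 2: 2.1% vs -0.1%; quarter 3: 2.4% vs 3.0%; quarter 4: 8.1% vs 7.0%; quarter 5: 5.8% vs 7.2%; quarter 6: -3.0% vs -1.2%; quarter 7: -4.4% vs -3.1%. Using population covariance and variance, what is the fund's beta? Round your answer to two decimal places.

r̄p = 0.9143%,  r̄m = 1.2571%
Cov = Σ(rp − r̄p)(rm − r̄m) / 7 = 19.0063
Var(rm) = Σ(rm − r̄m)² / 7 = 17.9767
β = Cov / Var = 19.0063 / 17.9767 = 1.0573

1.06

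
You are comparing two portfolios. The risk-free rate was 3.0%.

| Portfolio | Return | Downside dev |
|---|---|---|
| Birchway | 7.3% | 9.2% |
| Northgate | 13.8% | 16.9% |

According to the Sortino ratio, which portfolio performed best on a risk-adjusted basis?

Northgate

Birchway: Sortino ratio = (7.3% − 3.0%) / 9.2% = 0.467
Northgate: Sortino ratio = (13.8% − 3.0%) / 16.9% = 0.639
Highest: Northgate (0.639).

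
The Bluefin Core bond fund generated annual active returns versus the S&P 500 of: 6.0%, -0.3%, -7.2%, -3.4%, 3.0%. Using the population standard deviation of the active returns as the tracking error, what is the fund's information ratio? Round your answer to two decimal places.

-0.08

Mean return r̄ = -1.90 / 5 = -0.3800%
Population std dev = √[107.7680 / 5] = 4.6426%
IR = r̄ / tracking error = -0.3800 / 4.6426 = -0.0819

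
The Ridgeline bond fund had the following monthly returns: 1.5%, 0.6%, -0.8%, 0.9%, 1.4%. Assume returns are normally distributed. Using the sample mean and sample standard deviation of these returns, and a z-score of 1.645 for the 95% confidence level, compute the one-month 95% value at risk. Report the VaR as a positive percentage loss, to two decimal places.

0.80

r̄ = (1.5 + 0.6 − 0.8 + 0.9 + 1.4) / 5 = 3.60 / 5 = 0.7200%
Σ(r − r̄)² = (1.5 − 0.7200)² + (0.6 − 0.7200)² + … = 3.4280
sample σ = √(3.4280 / 4) = √0.8570 = 0.9257%
VaR = −(r̄ − z·σ) = −(0.7200 − 1.645 × 0.9257) = −(-0.8028) = 0.8028%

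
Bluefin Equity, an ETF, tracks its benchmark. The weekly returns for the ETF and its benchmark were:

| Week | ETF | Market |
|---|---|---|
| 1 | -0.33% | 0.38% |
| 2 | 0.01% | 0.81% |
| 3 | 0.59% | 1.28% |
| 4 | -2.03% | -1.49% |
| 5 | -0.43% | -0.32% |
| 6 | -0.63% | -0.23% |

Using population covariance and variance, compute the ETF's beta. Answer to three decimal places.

0.867

r̄p = -0.4700%,  r̄m = 0.0717%
Cov = Σ(rp − r̄p)(rm − r̄m) / 6 = 0.6912
Var(rm) = Σ(rm − r̄m)² / 6 = 0.7972
β = Cov / Var = 0.6912 / 0.7972 = 0.8670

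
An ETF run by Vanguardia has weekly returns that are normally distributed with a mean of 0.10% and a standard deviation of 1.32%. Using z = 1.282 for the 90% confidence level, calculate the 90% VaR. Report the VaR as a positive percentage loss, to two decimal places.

1.59

VaR (as % loss) = −(μ − z·σ) = −(0.10% − 1.282 × 1.32%) = −(-1.59224%) = 1.59224%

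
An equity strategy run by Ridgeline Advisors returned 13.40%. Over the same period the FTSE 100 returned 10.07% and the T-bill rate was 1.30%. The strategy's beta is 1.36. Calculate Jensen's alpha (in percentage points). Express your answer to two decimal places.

CAPM expected return = Rf + β(Rm − Rf) = 1.30% + 1.36 × (10.07% − 1.30%) = 1.3 + 1.36 × 8.77 = 13.2272%
Jensen's α = Rp − E[R] = 13.40% − 13.2272% = 0.1728

0.17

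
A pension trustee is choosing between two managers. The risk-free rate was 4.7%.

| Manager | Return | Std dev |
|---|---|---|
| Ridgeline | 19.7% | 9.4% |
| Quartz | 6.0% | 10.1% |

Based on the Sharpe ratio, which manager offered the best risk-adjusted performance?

Ridgeline

Ridgeline: Sharpe ratio = (19.7% − 4.7%) / 9.4% = 1.596
Quartz: Sharpe ratio = (6.0% − 4.7%) / 10.1% = 0.129
Highest: Ridgeline (1.596).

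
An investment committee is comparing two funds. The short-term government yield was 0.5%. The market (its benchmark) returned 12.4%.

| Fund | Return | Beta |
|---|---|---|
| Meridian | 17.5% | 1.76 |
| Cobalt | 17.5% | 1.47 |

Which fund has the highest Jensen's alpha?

Meridian: α = 17.5% − [0.5% + 1.76 × (12.4% − 0.5%)] = -3.944
Cobalt: α = 17.5% − [0.5% + 1.47 × (12.4% − 0.5%)] = -0.493
Highest: Cobalt (-0.493).

Cobalt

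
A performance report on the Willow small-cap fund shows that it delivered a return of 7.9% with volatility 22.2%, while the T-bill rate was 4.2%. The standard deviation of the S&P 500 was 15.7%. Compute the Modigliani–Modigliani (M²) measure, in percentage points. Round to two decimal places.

6.82

Sharpe = (Rp − Rf) / σp = (7.9% − 4.2%) / 22.2% = 0.1667
M² = Rf + Sharpe × σm = 4.2% + 0.1667 × 15.7% = 6.8172%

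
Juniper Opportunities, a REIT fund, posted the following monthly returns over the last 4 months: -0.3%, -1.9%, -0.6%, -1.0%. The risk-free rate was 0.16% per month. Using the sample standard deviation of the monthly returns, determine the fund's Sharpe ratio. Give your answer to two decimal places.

-1.60

μ = (-0.3 − 1.9 − 0.6 − 1) / 4 = -0.9500%
Σ(r − μ)² = (-0.3 − (-0.9500))² + (-1.9 − (-0.9500))² + (-0.6 − (-0.9500))² + … = 1.4500
sample σ = √(1.4500 / 3) = √0.4833 = 0.6952%
Sharpe = (μ − rf) / σ = (-0.9500 − 0.16) / 0.6952 = -1.1100 / 0.6952 = -1.5967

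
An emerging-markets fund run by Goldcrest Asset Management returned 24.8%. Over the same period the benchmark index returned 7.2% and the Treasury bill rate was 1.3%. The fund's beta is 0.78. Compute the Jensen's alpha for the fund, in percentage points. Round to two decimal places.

CAPM expected return = Rf + β(Rm − Rf) = 1.3% + 0.78 × (7.2% − 1.3%) = 1.3 + 0.78 × 5.90 = 5.9020%
Jensen's α = Rp − E[R] = 24.8% − 5.9020% = 18.8980

18.90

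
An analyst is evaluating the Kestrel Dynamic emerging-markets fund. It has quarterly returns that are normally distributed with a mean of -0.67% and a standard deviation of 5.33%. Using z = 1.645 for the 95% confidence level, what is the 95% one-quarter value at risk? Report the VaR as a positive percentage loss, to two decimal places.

9.44

VaR (as % loss) = −(μ − z·σ) = −(-0.67% − 1.645 × 5.33%) = −(-9.43785%) = 9.43785%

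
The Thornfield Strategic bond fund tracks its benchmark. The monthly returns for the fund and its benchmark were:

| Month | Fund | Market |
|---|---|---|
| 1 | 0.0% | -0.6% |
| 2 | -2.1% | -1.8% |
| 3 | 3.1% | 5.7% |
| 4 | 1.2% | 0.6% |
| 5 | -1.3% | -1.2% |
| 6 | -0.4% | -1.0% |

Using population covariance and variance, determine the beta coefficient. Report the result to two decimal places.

0.62

r̄p = 0.0833%,  r̄m = 0.2833%
Cov = Σ(rp − r̄p)(rm − r̄m) / 6 = 3.9981
Var(rm) = Σ(rm − r̄m)² / 6 = 6.4014
β = Cov / Var = 3.9981 / 6.4014 = 0.6246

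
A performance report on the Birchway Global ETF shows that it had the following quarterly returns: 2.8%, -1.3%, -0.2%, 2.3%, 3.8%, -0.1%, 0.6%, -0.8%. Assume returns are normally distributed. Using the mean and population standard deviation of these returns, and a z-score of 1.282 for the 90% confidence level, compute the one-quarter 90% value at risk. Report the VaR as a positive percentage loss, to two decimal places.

1.33

r̄ = (2.8 − 1.3 − 0.2 + 2.3 + 3.8 − 0.1 + 0.6 − 0.8) / 8 = 0.8875%
Population std dev = √[24.0088 / 8] = 1.7324%
VaR = −(r̄ − z·σ) = −(0.8875 − 1.282 × 1.7324) = −(-1.3334) = 1.3334%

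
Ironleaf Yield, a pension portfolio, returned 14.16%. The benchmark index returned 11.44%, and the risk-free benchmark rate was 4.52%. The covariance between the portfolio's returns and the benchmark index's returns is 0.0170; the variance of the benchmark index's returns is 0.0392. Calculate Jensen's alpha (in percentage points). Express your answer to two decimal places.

β = Cov / Var = 0.0170 / 0.0392 = 0.4337
E[R] = Rf + β(Rm − Rf) = 4.52% + 0.4337 × (11.44% − 4.52%) = 7.5212%
α = Rp − E[R] = 14.16% − 7.5212% = 6.6388

6.64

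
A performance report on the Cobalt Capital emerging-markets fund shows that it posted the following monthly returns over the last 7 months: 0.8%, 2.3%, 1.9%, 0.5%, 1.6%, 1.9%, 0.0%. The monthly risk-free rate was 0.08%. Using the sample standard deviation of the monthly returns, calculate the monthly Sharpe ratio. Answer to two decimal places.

1.41

Mean return μ = 9.00 / 7 = 1.2857%
Sample std dev = √[4.3886 / 6] = 0.8552%
Sharpe = (μ − rf) / σ = (1.2857 − 0.08) / 0.8552 = 1.2057 / 0.8552 = 1.4098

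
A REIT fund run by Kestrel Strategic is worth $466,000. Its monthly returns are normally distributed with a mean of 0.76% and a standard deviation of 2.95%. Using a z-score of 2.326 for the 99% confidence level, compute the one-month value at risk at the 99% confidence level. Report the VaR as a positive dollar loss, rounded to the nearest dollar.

Return at the 99% tail: μ − z·σ = 0.76% − 2.326 × 2.95% = 0.76 − 6.8617 = -6.1017%
VaR = −(-6.1017%) × $466,000 = 6.1017% × $466,000 = $28,434

$28,434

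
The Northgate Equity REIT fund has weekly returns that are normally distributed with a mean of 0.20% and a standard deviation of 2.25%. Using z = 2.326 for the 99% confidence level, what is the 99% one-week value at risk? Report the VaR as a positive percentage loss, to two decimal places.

5.03

VaR (as % loss) = −(μ − z·σ) = −(0.20% − 2.326 × 2.25%) = −(-5.0335%) = 5.0335%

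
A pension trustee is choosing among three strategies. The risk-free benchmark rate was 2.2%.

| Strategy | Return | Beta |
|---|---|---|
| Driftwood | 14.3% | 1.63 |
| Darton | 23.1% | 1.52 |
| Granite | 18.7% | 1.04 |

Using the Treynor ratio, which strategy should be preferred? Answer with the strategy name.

Granite

Driftwood: Treynor = (14.3% − 2.2%) / 1.63 = 7.423
Darton: Treynor = (23.1% − 2.2%) / 1.52 = 13.750
Granite: Treynor = (18.7% − 2.2%) / 1.04 = 15.865
Highest: Granite (15.865).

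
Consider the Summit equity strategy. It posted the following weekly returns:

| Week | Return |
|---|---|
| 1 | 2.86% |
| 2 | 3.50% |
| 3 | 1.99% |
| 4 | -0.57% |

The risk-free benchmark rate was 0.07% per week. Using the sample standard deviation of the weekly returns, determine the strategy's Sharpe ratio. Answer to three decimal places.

1.049

μ = (2.86 + 3.5 + 1.99 − 0.57) / 4 = 7.780 / 4 = 1.9450%
Σ(r − μ)² = 9.5825; sample σ = √(9.5825/3) = 1.7872%
Sharpe = (μ − rf) / σ = (1.9450 − 0.07) / 1.7872 = 1.8750 / 1.7872 = 1.0491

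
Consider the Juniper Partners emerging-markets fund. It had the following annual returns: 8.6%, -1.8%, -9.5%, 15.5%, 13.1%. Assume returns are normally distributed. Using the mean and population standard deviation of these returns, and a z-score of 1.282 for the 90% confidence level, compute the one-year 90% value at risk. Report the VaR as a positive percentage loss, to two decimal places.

μ = (8.6 − 1.8 − 9.5 + 15.5 + 13.1) / 5 = 25.90 / 5 = 5.1800%
Σ(r − μ)² = 445.1480; population σ = √(445.1480/5) = 9.4355%
VaR = −(μ − z·σ) = −(5.1800 − 1.282 × 9.4355) = −(-6.9163) = 6.9163%

6.92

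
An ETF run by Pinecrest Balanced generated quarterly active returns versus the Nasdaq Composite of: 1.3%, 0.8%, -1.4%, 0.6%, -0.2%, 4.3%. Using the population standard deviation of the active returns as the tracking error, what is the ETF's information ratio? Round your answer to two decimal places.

Mean return r̄ = 5.40 / 6 = 0.9000%
Σ(r − r̄)² = 18.3200; population σ = √(18.3200/6) = 1.7474%
IR = r̄ / tracking error = 0.9000 / 1.7474 = 0.5151

0.52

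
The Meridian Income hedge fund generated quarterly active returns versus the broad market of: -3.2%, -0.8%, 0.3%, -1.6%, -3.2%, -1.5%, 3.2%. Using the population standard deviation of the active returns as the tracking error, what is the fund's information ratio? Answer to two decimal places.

-0.47

Mean return r̄ = -6.80 / 7 = -0.9714%
Σ(r − r̄)² = (-3.2 − (-0.9714))² + (-0.8 − (-0.9714))² + (0.3 − (-0.9714))² + … = 29.6543
population σ = √(29.6543 / 7) = √4.2363 = 2.0582%
IR = r̄ / tracking error = -0.9714 / 2.0582 = -0.4720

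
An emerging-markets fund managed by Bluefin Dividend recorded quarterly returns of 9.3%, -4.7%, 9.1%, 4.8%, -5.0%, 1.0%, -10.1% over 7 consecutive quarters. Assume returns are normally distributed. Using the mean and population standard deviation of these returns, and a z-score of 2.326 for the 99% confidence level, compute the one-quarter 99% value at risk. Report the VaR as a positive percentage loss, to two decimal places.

r̄ = (9.3 − 4.7 + 9.1 + 4.8 − 5 + 1 − 10.1) / 7 = 4.40 / 7 = 0.6286%
Population std dev = √[339.6743 / 7] = 6.9660%
VaR = −(r̄ − z·σ) = −(0.6286 − 2.326 × 6.9660) = −(-15.5743) = 15.5743%

15.57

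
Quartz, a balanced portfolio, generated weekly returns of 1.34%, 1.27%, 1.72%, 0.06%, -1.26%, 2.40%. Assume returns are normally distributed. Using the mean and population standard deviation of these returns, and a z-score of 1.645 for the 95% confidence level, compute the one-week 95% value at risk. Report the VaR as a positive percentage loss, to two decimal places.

1.05

Mean return μ = 5.530 / 6 = 0.9217%
Population std dev = √[8.6213 / 6] = 1.1987%
VaR = −(μ − z·σ) = −(0.9217 − 1.645 × 1.1987) = −(-1.0502) = 1.0502%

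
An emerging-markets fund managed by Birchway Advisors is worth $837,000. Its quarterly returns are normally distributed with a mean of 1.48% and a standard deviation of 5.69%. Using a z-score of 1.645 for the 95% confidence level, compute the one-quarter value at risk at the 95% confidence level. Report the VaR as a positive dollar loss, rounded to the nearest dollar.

$65,956

Return at the 95% tail: μ − z·σ = 1.48% − 1.645 × 5.69% = 1.48 − 9.36005 = -7.88005%
VaR = −(-7.88005%) × $837,000 = 7.88005% × $837,000 = $65,956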